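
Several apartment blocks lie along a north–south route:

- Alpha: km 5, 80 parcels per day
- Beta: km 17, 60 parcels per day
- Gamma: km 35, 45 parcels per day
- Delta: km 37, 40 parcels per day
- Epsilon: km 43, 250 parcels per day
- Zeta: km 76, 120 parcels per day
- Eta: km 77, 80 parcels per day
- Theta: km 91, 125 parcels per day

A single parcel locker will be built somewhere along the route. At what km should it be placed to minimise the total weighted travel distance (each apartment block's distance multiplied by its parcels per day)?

For a sum of weighted absolute distances on a line, the optimum is the weighted median (not the mean). Total weight W = 800; half-weight = 400.
Sort by position and accumulate weight:
  km 5 (Alpha, w=80) → cum 80
  km 17 (Beta, w=60) → cum 140
  km 35 (Gamma, w=45) → cum 185
  km 37 (Delta, w=40) → cum 225
  km 43 (Epsilon, w=250) → cum 475  ≥ 400 → median here
  km 76 (Zeta, w=120) → cum 595
  km 77 (Eta, w=80) → cum 675
  km 91 (Theta, w=125) → cum 800
Optimal location: km 43.

x = 43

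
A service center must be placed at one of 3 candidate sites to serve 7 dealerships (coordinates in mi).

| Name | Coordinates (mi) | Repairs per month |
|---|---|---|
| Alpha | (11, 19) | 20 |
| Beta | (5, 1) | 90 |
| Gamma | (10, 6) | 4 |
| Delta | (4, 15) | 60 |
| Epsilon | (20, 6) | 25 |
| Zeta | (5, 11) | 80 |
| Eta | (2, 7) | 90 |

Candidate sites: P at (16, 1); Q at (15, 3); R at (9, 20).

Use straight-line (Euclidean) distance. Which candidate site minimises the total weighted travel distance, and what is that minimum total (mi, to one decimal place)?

Q, total 4642.1 mi

Total weighted distance at each candidate:
  P (16, 1): total = 5221.4
  Q (15, 3): total = 4642.1
  R (9, 20): total = 4834.5
Minimum is at Q with total 4642.1 mi.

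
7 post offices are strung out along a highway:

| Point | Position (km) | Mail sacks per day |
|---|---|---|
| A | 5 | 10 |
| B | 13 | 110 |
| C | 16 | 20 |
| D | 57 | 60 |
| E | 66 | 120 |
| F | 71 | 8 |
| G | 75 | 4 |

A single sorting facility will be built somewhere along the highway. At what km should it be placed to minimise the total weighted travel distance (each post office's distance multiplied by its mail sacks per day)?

x = 57

For a sum of weighted absolute distances on a line, the optimum is the weighted median (not the mean). Total weight W = 332; half-weight = 166.
Sort by position and accumulate weight:
  km 5 (A, w=10) → cum 10
  km 13 (B, w=110) → cum 120
  km 16 (C, w=20) → cum 140
  km 57 (D, w=60) → cum 200  ≥ 166 → median here
  km 66 (E, w=120) → cum 320
  km 71 (F, w=8) → cum 328
  km 75 (G, w=4) → cum 332
Optimal location: km 57.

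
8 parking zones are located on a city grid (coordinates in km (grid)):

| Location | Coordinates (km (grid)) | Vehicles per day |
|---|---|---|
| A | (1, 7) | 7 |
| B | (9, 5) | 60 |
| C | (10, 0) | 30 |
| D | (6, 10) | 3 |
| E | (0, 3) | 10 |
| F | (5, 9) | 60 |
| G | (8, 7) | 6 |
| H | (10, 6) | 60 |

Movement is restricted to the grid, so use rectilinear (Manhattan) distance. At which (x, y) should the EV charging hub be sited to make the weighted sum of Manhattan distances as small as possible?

Manhattan distance separates: Σwᵢ(|x−xᵢ|+|y−yᵢ|) = Σwᵢ|x−xᵢ| + Σwᵢ|y−yᵢ|, so x and y are optimised independently as 1-D weighted medians.
Total weight W = 236; half = 118.
x-coordinate, sorted with cumulative weight:
  x=0 (E, w=10) cum 10
  x=1 (A, w=7) cum 17
  x=5 (F, w=60) cum 77
  x=6 (D, w=3) cum 80
  x=8 (G, w=6) cum 86
  x=9 (B, w=60) cum 146  ← median
  x=10 (C, w=30) cum 176
  x=10 (H, w=60) cum 236
⇒ x* = 9
y-coordinate, sorted with cumulative weight:
  y=0 (C, w=30) cum 30
  y=3 (E, w=10) cum 40
  y=5 (B, w=60) cum 100
  y=6 (H, w=60) cum 160  ← median
  y=7 (A, w=7) cum 167
  y=7 (G, w=6) cum 173
  y=9 (F, w=60) cum 233
  y=10 (D, w=3) cum 236
⇒ y* = 6

(9, 6)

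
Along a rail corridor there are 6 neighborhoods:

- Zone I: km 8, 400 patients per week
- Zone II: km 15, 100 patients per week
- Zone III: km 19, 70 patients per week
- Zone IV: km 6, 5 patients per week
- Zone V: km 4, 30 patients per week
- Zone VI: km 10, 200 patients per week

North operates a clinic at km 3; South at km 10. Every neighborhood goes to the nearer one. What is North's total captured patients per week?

The indifferent point is the midpoint (3+10)/2 = 6.5; neighborhoods left of it (closer to North at 3) go to North, those right go to South.
  Zone V at 4 (w=30) → North
  Zone IV at 6 (w=5) → North
  Zone I at 8 (w=400) → South
  Zone VI at 10 (w=200) → South
  Zone II at 15 (w=100) → South
  Zone III at 19 (w=70) → South
North captures 35; South captures 770.

35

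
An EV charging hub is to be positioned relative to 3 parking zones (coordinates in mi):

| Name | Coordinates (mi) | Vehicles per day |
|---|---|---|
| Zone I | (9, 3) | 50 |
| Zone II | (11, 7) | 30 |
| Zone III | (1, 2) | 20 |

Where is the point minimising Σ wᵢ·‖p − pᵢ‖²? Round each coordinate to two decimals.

The minimiser of Σwᵢ‖p−pᵢ‖² is the weighted centroid p* = (Σwᵢpᵢ)/(Σwᵢ).
Σwᵢ = 100.
Σwᵢxᵢ = 50·9 + 30·11 + 20·1 = 800.
Σwᵢyᵢ = 50·3 + 30·7 + 20·2 = 400.
x* = 800/100 = 8.00, y* = 400/100 = 4.00.

(8.00, 4.00)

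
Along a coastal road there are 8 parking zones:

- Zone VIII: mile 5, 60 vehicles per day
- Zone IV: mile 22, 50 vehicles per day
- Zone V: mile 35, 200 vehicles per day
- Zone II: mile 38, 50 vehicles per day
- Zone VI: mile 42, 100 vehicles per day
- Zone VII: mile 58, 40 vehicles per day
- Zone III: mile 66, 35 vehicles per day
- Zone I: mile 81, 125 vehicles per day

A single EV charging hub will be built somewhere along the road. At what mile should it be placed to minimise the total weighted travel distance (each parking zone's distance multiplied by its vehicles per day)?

For a sum of weighted absolute distances on a line, the optimum is the weighted median (not the mean). Total weight W = 660; half-weight = 330.
Sort by position and accumulate weight:
  mile 5 (Zone VIII, w=60) → cum 60
  mile 22 (Zone IV, w=50) → cum 110
  mile 35 (Zone V, w=200) → cum 310
  mile 38 (Zone II, w=50) → cum 360  ≥ 330 → median here
  mile 42 (Zone VI, w=100) → cum 460
  mile 58 (Zone VII, w=40) → cum 500
  mile 66 (Zone III, w=35) → cum 535
  mile 81 (Zone I, w=125) → cum 660
Optimal location: mile 38.

x = 38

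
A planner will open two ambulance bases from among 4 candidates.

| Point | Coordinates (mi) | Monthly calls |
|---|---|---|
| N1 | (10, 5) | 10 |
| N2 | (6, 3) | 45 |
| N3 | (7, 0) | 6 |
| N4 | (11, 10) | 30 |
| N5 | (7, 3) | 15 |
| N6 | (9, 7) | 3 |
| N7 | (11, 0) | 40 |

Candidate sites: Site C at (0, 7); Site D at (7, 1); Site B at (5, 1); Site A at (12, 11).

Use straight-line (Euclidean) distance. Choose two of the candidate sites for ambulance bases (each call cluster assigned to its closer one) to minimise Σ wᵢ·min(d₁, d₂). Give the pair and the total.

{Site D, Site A}, total 409.0

Evaluate every pair (each demand assigned to the nearer of the two):
  {Site D, Site A}: total = 409.0
  {Site B, Site A}: total = 520.4
  {Site C, Site D}: total = 666.0
  {Site D, Site B}: total = 666.0
  {Site C, Site B}: total = 809.9
  {Site C, Site A}: total = 1067.3
Best pair: {Site D, Site A} with total 409.0.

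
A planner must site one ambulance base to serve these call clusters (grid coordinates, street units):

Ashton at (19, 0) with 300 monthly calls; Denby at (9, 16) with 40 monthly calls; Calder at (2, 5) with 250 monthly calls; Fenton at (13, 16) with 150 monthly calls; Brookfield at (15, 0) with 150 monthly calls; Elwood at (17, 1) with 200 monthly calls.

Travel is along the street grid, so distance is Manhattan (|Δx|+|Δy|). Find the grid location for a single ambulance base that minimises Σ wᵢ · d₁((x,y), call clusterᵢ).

Manhattan distance separates: Σwᵢ(|x−xᵢ|+|y−yᵢ|) = Σwᵢ|x−xᵢ| + Σwᵢ|y−yᵢ|, so x and y are optimised independently as 1-D weighted medians.
Total weight W = 1090; half = 545.
x-coordinate, sorted with cumulative weight:
  x=2 (Calder, w=250) cum 250
  x=9 (Denby, w=40) cum 290
  x=13 (Fenton, w=150) cum 440
  x=15 (Brookfield, w=150) cum 590  ← median
  x=17 (Elwood, w=200) cum 790
  x=19 (Ashton, w=300) cum 1090
⇒ x* = 15
y-coordinate, sorted with cumulative weight:
  y=0 (Ashton, w=300) cum 300
  y=0 (Brookfield, w=150) cum 450
  y=1 (Elwood, w=200) cum 650  ← median
  y=5 (Calder, w=250) cum 900
  y=16 (Denby, w=40) cum 940
  y=16 (Fenton, w=150) cum 1090
⇒ y* = 1

(15, 1)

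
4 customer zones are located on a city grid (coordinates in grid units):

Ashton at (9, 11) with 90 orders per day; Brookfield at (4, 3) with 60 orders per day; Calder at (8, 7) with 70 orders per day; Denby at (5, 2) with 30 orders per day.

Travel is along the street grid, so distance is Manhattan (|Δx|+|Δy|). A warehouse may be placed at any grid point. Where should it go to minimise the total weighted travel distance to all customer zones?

Manhattan distance separates: Σwᵢ(|x−xᵢ|+|y−yᵢ|) = Σwᵢ|x−xᵢ| + Σwᵢ|y−yᵢ|, so x and y are optimised independently as 1-D weighted medians.
Total weight W = 250; half = 125.
x-coordinate, sorted with cumulative weight:
  x=4 (Brookfield, w=60) cum 60
  x=5 (Denby, w=30) cum 90
  x=8 (Calder, w=70) cum 160  ← median
  x=9 (Ashton, w=90) cum 250
⇒ x* = 8
y-coordinate, sorted with cumulative weight:
  y=2 (Denby, w=30) cum 30
  y=3 (Brookfield, w=60) cum 90
  y=7 (Calder, w=70) cum 160  ← median
  y=11 (Ashton, w=90) cum 250
⇒ y* = 7

(8, 7)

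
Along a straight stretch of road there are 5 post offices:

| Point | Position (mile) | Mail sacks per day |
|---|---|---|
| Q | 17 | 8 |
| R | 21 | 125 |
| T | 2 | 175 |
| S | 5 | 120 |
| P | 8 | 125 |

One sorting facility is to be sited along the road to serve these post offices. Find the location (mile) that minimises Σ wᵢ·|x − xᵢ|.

For a sum of weighted absolute distances on a line, the optimum is the weighted median (not the mean). Total weight W = 553; half-weight = 276.5.
Sort by position and accumulate weight:
  mile 2 (T, w=175) → cum 175
  mile 5 (S, w=120) → cum 295  ≥ 276.5 → median here
  mile 8 (P, w=125) → cum 420
  mile 17 (Q, w=8) → cum 428
  mile 21 (R, w=125) → cum 553
Optimal location: mile 5.

x = 5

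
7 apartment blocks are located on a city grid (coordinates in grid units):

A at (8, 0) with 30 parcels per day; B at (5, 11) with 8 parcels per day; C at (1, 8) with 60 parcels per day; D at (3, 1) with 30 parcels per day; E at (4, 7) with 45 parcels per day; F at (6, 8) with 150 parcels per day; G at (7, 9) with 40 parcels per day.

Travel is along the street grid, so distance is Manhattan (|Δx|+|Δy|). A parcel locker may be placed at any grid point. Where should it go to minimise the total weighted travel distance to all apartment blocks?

(6, 8)

Manhattan distance separates: Σwᵢ(|x−xᵢ|+|y−yᵢ|) = Σwᵢ|x−xᵢ| + Σwᵢ|y−yᵢ|, so x and y are optimised independently as 1-D weighted medians.
Total weight W = 363; half = 181.5.
x-coordinate, sorted with cumulative weight:
  x=1 (C, w=60) cum 60
  x=3 (D, w=30) cum 90
  x=4 (E, w=45) cum 135
  x=5 (B, w=8) cum 143
  x=6 (F, w=150) cum 293  ← median
  x=7 (G, w=40) cum 333
  x=8 (A, w=30) cum 363
⇒ x* = 6
y-coordinate, sorted with cumulative weight:
  y=0 (A, w=30) cum 30
  y=1 (D, w=30) cum 60
  y=7 (E, w=45) cum 105
  y=8 (C, w=60) cum 165
  y=8 (F, w=150) cum 315  ← median
  y=9 (G, w=40) cum 355
  y=11 (B, w=8) cum 363
⇒ y* = 8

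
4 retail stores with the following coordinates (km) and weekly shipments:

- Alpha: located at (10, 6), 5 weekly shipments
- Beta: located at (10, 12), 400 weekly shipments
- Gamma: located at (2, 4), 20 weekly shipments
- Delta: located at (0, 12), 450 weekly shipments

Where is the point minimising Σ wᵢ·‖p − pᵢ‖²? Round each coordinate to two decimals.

The minimiser of Σwᵢ‖p−pᵢ‖² is the weighted centroid p* = (Σwᵢpᵢ)/(Σwᵢ).
Σwᵢ = 875.
Σwᵢxᵢ = 5·10 + 400·10 + 20·2 + 450·0 = 4090.
Σwᵢyᵢ = 5·6 + 400·12 + 20·4 + 450·12 = 10310.
x* = 4090/875 = 4.67, y* = 10310/875 = 11.78.

(4.67, 11.78)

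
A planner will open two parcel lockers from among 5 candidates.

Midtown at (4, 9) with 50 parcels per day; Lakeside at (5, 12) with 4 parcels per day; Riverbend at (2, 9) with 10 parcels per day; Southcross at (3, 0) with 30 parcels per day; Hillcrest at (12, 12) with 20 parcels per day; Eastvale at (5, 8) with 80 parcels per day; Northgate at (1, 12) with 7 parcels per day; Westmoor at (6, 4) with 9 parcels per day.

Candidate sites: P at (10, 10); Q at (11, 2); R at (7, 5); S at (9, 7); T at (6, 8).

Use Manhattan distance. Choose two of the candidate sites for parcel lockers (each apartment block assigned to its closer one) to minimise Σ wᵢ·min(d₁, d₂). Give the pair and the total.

Evaluate every pair (each demand assigned to the nearer of the two):
  {P, T}: total = 809
  {R, T}: total = 851
  {S, T}: total = 889
  {Q, T}: total = 899
  {P, R}: total = 1313
  {R, S}: total = 1415
  {P, S}: total = 1469
  {Q, R}: total = 1475
  {Q, S}: total = 1481
  {P, Q}: total = 1548
Best pair: {P, T} with total 809.

{P, T}, total 809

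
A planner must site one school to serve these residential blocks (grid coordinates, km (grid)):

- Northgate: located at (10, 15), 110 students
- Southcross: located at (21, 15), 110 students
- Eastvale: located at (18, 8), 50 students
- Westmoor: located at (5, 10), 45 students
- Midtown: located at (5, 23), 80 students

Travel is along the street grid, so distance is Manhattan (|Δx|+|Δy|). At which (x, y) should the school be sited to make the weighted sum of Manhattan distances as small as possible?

Manhattan distance separates: Σwᵢ(|x−xᵢ|+|y−yᵢ|) = Σwᵢ|x−xᵢ| + Σwᵢ|y−yᵢ|, so x and y are optimised independently as 1-D weighted medians.
Total weight W = 395; half = 197.5.
x-coordinate, sorted with cumulative weight:
  x=5 (Westmoor, w=45) cum 45
  x=5 (Midtown, w=80) cum 125
  x=10 (Northgate, w=110) cum 235  ← median
  x=18 (Eastvale, w=50) cum 285
  x=21 (Southcross, w=110) cum 395
⇒ x* = 10
y-coordinate, sorted with cumulative weight:
  y=8 (Eastvale, w=50) cum 50
  y=10 (Westmoor, w=45) cum 95
  y=15 (Northgate, w=110) cum 205  ← median
  y=15 (Southcross, w=110) cum 315
  y=23 (Midtown, w=80) cum 395
⇒ y* = 15

(10, 15)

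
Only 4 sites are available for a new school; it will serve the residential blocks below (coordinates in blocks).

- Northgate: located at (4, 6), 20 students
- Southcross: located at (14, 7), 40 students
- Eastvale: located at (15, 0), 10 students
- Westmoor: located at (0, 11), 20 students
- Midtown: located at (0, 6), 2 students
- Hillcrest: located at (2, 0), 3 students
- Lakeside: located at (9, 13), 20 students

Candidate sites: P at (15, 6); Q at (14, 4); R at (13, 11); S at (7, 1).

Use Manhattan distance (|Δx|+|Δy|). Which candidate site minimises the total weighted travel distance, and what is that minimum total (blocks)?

R, total 1092 blocks

Total weighted distance at each candidate:
  P (15, 6): total = 1107
  Q (14, 4): total = 1190
  R (13, 11): total = 1092
  S (7, 1): total = 1432
Minimum is at R with total 1092 blocks.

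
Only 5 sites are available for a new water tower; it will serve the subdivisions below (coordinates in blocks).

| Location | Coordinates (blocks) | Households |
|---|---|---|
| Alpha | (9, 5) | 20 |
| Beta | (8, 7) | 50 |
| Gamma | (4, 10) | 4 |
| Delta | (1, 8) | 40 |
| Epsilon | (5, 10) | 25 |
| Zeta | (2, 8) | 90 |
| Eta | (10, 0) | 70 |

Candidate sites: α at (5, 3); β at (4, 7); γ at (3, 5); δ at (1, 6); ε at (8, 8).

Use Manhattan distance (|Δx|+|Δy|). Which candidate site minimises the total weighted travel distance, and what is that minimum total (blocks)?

Total weighted distance at each candidate:
  α (5, 3): total = 2317
  β (4, 7): total = 1792
  γ (3, 5): total = 2069
  δ (1, 6): total = 2208
  ε (8, 8): total = 1799
Minimum is at β with total 1792 blocks.

β, total 1792 blocks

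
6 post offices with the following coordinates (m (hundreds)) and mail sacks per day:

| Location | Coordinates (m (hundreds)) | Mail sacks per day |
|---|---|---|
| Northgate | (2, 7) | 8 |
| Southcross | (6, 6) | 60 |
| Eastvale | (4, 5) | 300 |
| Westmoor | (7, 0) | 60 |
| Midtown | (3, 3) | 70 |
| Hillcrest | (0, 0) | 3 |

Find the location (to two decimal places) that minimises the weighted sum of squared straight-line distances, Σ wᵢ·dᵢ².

(4.40, 4.24)

The minimiser of Σwᵢ‖p−pᵢ‖² is the weighted centroid p* = (Σwᵢpᵢ)/(Σwᵢ).
Σwᵢ = 501.
Σwᵢxᵢ = 8·2 + 60·6 + 300·4 + 60·7 + 70·3 + 3·0 = 2206.
Σwᵢyᵢ = 8·7 + 60·6 + 300·5 + 60·0 + 70·3 + 3·0 = 2126.
x* = 2206/501 = 4.40, y* = 2126/501 = 4.24.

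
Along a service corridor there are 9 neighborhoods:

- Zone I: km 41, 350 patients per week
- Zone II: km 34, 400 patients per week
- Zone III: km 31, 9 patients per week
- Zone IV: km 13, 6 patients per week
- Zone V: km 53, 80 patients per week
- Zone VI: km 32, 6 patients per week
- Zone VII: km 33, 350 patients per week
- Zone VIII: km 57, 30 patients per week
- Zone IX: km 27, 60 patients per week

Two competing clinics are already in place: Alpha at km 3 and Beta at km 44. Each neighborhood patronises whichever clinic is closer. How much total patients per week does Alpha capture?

6

The indifferent point is the midpoint (3+44)/2 = 23.5; neighborhoods left of it (closer to Alpha at 3) go to Alpha, those right go to Beta.
  Zone IV at 13 (w=6) → Alpha
  Zone IX at 27 (w=60) → Beta
  Zone III at 31 (w=9) → Beta
  Zone VI at 32 (w=6) → Beta
  Zone VII at 33 (w=350) → Beta
  Zone II at 34 (w=400) → Beta
  Zone I at 41 (w=350) → Beta
  Zone V at 53 (w=80) → Beta
  Zone VIII at 57 (w=30) → Beta
Alpha captures 6; Beta captures 1285.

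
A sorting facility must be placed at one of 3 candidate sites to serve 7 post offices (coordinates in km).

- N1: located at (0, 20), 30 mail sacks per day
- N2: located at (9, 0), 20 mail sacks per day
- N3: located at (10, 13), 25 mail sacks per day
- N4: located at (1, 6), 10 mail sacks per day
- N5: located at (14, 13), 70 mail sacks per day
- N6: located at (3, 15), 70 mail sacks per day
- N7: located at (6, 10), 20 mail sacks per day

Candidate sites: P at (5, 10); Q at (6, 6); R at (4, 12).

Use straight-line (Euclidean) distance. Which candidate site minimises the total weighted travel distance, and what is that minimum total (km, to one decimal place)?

Total weighted distance at each candidate:
  P (5, 10): total = 1814.2
  Q (6, 6): total = 2330.9
  R (4, 12): total = 1728.9
Minimum is at R with total 1728.9 km.

R, total 1728.9 km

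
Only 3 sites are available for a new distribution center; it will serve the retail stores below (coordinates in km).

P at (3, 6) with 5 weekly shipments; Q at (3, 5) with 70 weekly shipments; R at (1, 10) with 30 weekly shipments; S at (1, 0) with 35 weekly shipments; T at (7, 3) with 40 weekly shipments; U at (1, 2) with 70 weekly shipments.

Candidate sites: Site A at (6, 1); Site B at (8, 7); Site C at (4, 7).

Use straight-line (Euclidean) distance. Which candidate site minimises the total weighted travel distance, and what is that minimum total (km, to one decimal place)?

Total weighted distance at each candidate:
  Site A (6, 1): total = 1312.9
  Site B (8, 7): total = 1744.5
  Site C (4, 7): total = 1165.6
Minimum is at Site C with total 1165.6 km.

Site C, total 1165.6 km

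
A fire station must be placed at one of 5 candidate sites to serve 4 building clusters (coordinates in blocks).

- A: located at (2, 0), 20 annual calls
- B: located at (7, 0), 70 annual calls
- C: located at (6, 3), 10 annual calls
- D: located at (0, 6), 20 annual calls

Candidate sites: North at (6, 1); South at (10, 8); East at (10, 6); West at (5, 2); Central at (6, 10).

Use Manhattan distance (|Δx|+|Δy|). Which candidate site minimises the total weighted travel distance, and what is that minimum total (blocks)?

North, total 480 blocks

Total weighted distance at each candidate:
  North (6, 1): total = 480
  South (10, 8): total = 1420
  East (10, 6): total = 1180
  West (5, 2): total = 580
  Central (6, 10): total = 1320
Minimum is at North with total 480 blocks.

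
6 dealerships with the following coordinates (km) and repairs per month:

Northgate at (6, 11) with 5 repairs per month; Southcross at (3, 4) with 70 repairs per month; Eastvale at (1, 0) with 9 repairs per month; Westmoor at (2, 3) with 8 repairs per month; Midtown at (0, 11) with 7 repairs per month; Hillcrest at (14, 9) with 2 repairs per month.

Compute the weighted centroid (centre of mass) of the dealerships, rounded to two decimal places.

(2.90, 4.50)

The minimiser of Σwᵢ‖p−pᵢ‖² is the weighted centroid p* = (Σwᵢpᵢ)/(Σwᵢ).
Σwᵢ = 101.
Σwᵢxᵢ = 5·6 + 70·3 + 9·1 + 8·2 + 7·0 + 2·14 = 293.
Σwᵢyᵢ = 5·11 + 70·4 + 9·0 + 8·3 + 7·11 + 2·9 = 454.
x* = 293/101 = 2.90, y* = 454/101 = 4.50.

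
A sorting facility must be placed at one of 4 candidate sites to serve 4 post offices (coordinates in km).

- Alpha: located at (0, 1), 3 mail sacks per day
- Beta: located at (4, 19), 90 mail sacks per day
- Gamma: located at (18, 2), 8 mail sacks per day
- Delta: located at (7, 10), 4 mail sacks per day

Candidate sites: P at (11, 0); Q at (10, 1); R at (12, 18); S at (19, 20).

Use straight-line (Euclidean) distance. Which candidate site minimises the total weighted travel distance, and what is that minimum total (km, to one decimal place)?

R, total 962.5 km

Total weighted distance at each candidate:
  P (11, 0): total = 1956.8
  Q (10, 1): total = 1840.1
  R (12, 18): total = 962.5
  S (19, 20): total = 1640.3
Minimum is at R with total 962.5 km.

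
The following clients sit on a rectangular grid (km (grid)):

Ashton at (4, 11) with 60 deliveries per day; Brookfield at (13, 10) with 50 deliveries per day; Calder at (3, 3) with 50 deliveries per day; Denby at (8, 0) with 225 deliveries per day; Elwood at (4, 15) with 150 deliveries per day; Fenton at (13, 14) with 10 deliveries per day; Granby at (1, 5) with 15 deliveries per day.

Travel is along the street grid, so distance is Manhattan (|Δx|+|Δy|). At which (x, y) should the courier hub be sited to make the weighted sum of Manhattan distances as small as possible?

Manhattan distance separates: Σwᵢ(|x−xᵢ|+|y−yᵢ|) = Σwᵢ|x−xᵢ| + Σwᵢ|y−yᵢ|, so x and y are optimised independently as 1-D weighted medians.
Total weight W = 560; half = 280.
x-coordinate, sorted with cumulative weight:
  x=1 (Granby, w=15) cum 15
  x=3 (Calder, w=50) cum 65
  x=4 (Ashton, w=60) cum 125
  x=4 (Elwood, w=150) cum 275
  x=8 (Denby, w=225) cum 500  ← median
  x=13 (Brookfield, w=50) cum 550
  x=13 (Fenton, w=10) cum 560
⇒ x* = 8
y-coordinate, sorted with cumulative weight:
  y=0 (Denby, w=225) cum 225
  y=3 (Calder, w=50) cum 275
  y=5 (Granby, w=15) cum 290  ← median
  y=10 (Brookfield, w=50) cum 340
  y=11 (Ashton, w=60) cum 400
  y=14 (Fenton, w=10) cum 410
  y=15 (Elwood, w=150) cum 560
⇒ y* = 5

(8, 5)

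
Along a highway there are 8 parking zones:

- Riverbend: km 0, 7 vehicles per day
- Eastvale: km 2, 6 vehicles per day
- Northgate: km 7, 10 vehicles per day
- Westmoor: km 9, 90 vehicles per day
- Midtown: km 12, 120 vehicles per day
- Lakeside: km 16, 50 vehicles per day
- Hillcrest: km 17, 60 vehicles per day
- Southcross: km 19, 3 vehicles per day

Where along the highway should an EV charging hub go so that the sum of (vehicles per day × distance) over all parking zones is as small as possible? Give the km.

x = 12

For a sum of weighted absolute distances on a line, the optimum is the weighted median (not the mean). Total weight W = 346; half-weight = 173.
Sort by position and accumulate weight:
  km 0 (Riverbend, w=7) → cum 7
  km 2 (Eastvale, w=6) → cum 13
  km 7 (Northgate, w=10) → cum 23
  km 9 (Westmoor, w=90) → cum 113
  km 12 (Midtown, w=120) → cum 233  ≥ 173 → median here
  km 16 (Lakeside, w=50) → cum 283
  km 17 (Hillcrest, w=60) → cum 343
  km 19 (Southcross, w=3) → cum 346
Optimal location: km 12.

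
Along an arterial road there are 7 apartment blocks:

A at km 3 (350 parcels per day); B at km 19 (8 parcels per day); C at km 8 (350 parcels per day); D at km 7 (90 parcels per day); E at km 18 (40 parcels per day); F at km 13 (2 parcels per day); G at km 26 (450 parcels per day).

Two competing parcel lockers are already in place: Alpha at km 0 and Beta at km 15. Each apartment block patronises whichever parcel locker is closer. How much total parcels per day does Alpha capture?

440

The indifferent point is the midpoint (0+15)/2 = 7.5; apartment blocks left of it (closer to Alpha at 0) go to Alpha, those right go to Beta.
  A at 3 (w=350) → Alpha
  D at 7 (w=90) → Alpha
  C at 8 (w=350) → Beta
  F at 13 (w=2) → Beta
  E at 18 (w=40) → Beta
  B at 19 (w=8) → Beta
  G at 26 (w=450) → Beta
Alpha captures 440; Beta captures 850.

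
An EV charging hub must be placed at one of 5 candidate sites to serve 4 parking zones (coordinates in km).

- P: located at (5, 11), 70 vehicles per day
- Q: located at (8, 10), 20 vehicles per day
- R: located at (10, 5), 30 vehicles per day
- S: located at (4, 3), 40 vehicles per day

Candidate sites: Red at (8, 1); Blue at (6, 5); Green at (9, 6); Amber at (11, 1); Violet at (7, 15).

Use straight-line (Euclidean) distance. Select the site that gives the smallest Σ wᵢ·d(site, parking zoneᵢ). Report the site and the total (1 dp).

Total weighted distance at each candidate:
  Red (8, 1): total = 1223.9
  Blue (6, 5): total = 766.6
  Green (9, 6): total = 806.3
  Amber (11, 1): total = 1421.0
  Violet (7, 15): total = 1223.0
Minimum is at Blue with total 766.6 km.

Blue, total 766.6 km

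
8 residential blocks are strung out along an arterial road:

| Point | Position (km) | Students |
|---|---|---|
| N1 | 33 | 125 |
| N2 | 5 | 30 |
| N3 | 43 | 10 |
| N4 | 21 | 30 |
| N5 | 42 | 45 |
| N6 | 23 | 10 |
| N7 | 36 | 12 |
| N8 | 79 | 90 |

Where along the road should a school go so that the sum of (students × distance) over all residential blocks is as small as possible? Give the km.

x = 33

For a sum of weighted absolute distances on a line, the optimum is the weighted median (not the mean). Total weight W = 352; half-weight = 176.
Sort by position and accumulate weight:
  km 5 (N2, w=30) → cum 30
  km 21 (N4, w=30) → cum 60
  km 23 (N6, w=10) → cum 70
  km 33 (N1, w=125) → cum 195  ≥ 176 → median here
  km 36 (N7, w=12) → cum 207
  km 42 (N5, w=45) → cum 252
  km 43 (N3, w=10) → cum 262
  km 79 (N8, w=90) → cum 352
Optimal location: km 33.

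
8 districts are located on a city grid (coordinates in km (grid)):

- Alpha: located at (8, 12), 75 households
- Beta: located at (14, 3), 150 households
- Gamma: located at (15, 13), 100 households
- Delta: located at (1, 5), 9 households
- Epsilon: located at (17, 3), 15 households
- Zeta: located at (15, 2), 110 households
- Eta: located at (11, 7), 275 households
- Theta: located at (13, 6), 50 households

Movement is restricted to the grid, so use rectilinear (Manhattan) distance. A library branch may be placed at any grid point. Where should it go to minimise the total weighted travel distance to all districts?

(13, 7)

Manhattan distance separates: Σwᵢ(|x−xᵢ|+|y−yᵢ|) = Σwᵢ|x−xᵢ| + Σwᵢ|y−yᵢ|, so x and y are optimised independently as 1-D weighted medians.
Total weight W = 784; half = 392.
x-coordinate, sorted with cumulative weight:
  x=1 (Delta, w=9) cum 9
  x=8 (Alpha, w=75) cum 84
  x=11 (Eta, w=275) cum 359
  x=13 (Theta, w=50) cum 409  ← median
  x=14 (Beta, w=150) cum 559
  x=15 (Gamma, w=100) cum 659
  x=15 (Zeta, w=110) cum 769
  x=17 (Epsilon, w=15) cum 784
⇒ x* = 13
y-coordinate, sorted with cumulative weight:
  y=2 (Zeta, w=110) cum 110
  y=3 (Beta, w=150) cum 260
  y=3 (Epsilon, w=15) cum 275
  y=5 (Delta, w=9) cum 284
  y=6 (Theta, w=50) cum 334
  y=7 (Eta, w=275) cum 609  ← median
  y=12 (Alpha, w=75) cum 684
  y=13 (Gamma, w=100) cum 784
⇒ y* = 7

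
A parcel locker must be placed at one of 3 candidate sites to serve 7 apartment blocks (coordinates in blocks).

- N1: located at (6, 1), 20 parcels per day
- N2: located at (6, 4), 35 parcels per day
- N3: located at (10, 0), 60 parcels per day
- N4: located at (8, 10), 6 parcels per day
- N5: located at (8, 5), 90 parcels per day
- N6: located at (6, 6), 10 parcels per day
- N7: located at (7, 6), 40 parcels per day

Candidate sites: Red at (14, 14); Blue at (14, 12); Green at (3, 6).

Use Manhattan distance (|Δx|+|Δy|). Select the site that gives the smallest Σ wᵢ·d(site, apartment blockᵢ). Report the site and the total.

Green, total 1899 blocks

Total weighted distance at each candidate:
  Red (14, 14): total = 4300
  Blue (14, 12): total = 3778
  Green (3, 6): total = 1899
Minimum is at Green with total 1899 blocks.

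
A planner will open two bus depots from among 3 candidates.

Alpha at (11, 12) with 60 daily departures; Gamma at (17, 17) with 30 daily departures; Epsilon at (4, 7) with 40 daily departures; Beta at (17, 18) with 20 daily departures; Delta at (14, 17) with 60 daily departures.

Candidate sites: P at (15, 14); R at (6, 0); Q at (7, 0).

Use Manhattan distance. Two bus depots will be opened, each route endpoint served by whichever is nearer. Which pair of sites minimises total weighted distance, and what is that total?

Evaluate every pair (each demand assigned to the nearer of the two):
  {P, R}: total = 1230
  {P, Q}: total = 1270
  {R, Q}: total = 4130
Best pair: {P, R} with total 1230.

{P, R}, total 1230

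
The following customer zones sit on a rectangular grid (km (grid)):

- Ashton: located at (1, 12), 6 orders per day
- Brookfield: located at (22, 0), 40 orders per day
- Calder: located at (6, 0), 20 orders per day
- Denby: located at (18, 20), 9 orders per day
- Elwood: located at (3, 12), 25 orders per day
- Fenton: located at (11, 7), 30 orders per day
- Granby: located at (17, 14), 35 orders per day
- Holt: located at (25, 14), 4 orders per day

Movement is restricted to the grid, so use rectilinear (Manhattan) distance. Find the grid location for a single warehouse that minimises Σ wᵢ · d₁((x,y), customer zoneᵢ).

(17, 7)

Manhattan distance separates: Σwᵢ(|x−xᵢ|+|y−yᵢ|) = Σwᵢ|x−xᵢ| + Σwᵢ|y−yᵢ|, so x and y are optimised independently as 1-D weighted medians.
Total weight W = 169; half = 84.5.
x-coordinate, sorted with cumulative weight:
  x=1 (Ashton, w=6) cum 6
  x=3 (Elwood, w=25) cum 31
  x=6 (Calder, w=20) cum 51
  x=11 (Fenton, w=30) cum 81
  x=17 (Granby, w=35) cum 116  ← median
  x=18 (Denby, w=9) cum 125
  x=22 (Brookfield, w=40) cum 165
  x=25 (Holt, w=4) cum 169
⇒ x* = 17
y-coordinate, sorted with cumulative weight:
  y=0 (Brookfield, w=40) cum 40
  y=0 (Calder, w=20) cum 60
  y=7 (Fenton, w=30) cum 90  ← median
  y=12 (Ashton, w=6) cum 96
  y=12 (Elwood, w=25) cum 121
  y=14 (Granby, w=35) cum 156
  y=14 (Holt, w=4) cum 160
  y=20 (Denby, w=9) cum 169
⇒ y* = 7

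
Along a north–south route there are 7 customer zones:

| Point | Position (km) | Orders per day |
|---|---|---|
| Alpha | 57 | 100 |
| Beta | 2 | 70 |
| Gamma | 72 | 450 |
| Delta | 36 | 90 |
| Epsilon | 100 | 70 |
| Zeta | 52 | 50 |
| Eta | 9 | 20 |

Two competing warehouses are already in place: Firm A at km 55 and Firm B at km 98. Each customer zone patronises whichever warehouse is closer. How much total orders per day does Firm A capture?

The indifferent point is the midpoint (55+98)/2 = 76.5; customer zones left of it (closer to Firm A at 55) go to Firm A, those right go to Firm B.
  Beta at 2 (w=70) → Firm A
  Eta at 9 (w=20) → Firm A
  Delta at 36 (w=90) → Firm A
  Zeta at 52 (w=50) → Firm A
  Alpha at 57 (w=100) → Firm A
  Gamma at 72 (w=450) → Firm A
  Epsilon at 100 (w=70) → Firm B
Firm A captures 780; Firm B captures 70.

780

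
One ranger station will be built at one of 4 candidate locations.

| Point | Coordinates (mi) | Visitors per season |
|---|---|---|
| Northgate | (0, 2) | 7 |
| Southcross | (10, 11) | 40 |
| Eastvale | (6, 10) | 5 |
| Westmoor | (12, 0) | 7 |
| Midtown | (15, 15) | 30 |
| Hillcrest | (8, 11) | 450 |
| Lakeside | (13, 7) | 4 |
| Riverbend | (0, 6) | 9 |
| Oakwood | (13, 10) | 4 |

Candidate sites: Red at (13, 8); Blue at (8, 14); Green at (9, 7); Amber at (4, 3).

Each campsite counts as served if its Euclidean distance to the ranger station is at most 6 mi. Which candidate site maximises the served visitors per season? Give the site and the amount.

Coverage radius r = 6 mi; a point is covered iff (Δx)²+(Δy)² ≤ 6² = 36.
  Red (13, 8): covers {Southcross, Hillcrest, Lakeside, Oakwood} → 498
  Blue (8, 14): covers {Southcross, Eastvale, Hillcrest} → 495
  Green (9, 7): covers {Southcross, Eastvale, Hillcrest, Lakeside, Oakwood} → 503
  Amber (4, 3): covers {Northgate, Riverbend} → 16
Maximum coverage at Green: 503 visitors per season.

Green, covering 503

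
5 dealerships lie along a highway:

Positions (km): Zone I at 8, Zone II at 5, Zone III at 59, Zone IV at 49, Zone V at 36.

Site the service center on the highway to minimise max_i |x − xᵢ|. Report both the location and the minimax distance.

location 32, max distance 27

The 1-center on a line is the midpoint of the two extreme points: leftmost at 5, rightmost at 59.
Optimal location = (5 + 59)/2 = 32; maximum distance = (59 − 5)/2 = 27.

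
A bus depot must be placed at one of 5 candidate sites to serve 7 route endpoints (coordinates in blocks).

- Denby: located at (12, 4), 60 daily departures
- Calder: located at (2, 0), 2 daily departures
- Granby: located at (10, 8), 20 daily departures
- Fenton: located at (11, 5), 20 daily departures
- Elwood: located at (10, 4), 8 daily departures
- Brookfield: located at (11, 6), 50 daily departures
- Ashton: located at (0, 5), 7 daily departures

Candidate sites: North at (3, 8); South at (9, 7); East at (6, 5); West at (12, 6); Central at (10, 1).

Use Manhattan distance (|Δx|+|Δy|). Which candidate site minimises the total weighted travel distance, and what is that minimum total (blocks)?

West, total 445 blocks

Total weighted distance at each candidate:
  North (3, 8): total = 1788
  South (9, 7): total = 767
  East (6, 5): total = 1060
  West (12, 6): total = 445
  Central (10, 1): total = 980
Minimum is at West with total 445 blocks.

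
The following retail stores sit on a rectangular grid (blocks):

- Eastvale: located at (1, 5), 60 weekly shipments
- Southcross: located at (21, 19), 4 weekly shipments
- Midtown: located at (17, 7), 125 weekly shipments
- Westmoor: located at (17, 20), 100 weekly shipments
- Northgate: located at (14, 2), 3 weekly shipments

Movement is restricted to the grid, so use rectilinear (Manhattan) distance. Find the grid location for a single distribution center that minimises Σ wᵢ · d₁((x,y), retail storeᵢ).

(17, 7)

Manhattan distance separates: Σwᵢ(|x−xᵢ|+|y−yᵢ|) = Σwᵢ|x−xᵢ| + Σwᵢ|y−yᵢ|, so x and y are optimised independently as 1-D weighted medians.
Total weight W = 292; half = 146.
x-coordinate, sorted with cumulative weight:
  x=1 (Eastvale, w=60) cum 60
  x=14 (Northgate, w=3) cum 63
  x=17 (Midtown, w=125) cum 188  ← median
  x=17 (Westmoor, w=100) cum 288
  x=21 (Southcross, w=4) cum 292
⇒ x* = 17
y-coordinate, sorted with cumulative weight:
  y=2 (Northgate, w=3) cum 3
  y=5 (Eastvale, w=60) cum 63
  y=7 (Midtown, w=125) cum 188  ← median
  y=19 (Southcross, w=4) cum 192
  y=20 (Westmoor, w=100) cum 292
⇒ y* = 7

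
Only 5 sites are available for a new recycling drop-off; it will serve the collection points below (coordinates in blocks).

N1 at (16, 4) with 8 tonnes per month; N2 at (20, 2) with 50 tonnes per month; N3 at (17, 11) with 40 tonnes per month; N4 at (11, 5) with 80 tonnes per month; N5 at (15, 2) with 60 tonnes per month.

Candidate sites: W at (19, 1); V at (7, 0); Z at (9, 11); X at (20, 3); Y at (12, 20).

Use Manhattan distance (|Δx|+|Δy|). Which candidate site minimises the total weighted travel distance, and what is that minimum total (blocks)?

Total weighted distance at each candidate:
  W (19, 1): total = 1888
  V (7, 0): total = 3014
  Z (9, 11): total = 2972
  X (20, 3): total = 1770
  Y (12, 20): total = 4560
Minimum is at X with total 1770 blocks.

X, total 1770 blocks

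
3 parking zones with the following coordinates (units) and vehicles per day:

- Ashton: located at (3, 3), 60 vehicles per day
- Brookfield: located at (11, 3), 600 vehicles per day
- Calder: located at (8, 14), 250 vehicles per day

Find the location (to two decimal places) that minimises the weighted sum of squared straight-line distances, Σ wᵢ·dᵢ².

(9.65, 6.02)

The minimiser of Σwᵢ‖p−pᵢ‖² is the weighted centroid p* = (Σwᵢpᵢ)/(Σwᵢ).
Σwᵢ = 910.
Σwᵢxᵢ = 60·3 + 600·11 + 250·8 = 8780.
Σwᵢyᵢ = 60·3 + 600·3 + 250·14 = 5480.
x* = 8780/910 = 9.65, y* = 5480/910 = 6.02.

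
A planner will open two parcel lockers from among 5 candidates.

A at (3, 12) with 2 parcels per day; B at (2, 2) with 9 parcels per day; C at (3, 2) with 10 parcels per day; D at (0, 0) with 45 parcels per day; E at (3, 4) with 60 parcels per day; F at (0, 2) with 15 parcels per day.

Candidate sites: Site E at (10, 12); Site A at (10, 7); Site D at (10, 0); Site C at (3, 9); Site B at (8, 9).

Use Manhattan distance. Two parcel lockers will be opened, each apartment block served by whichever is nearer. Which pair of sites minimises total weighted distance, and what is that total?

Evaluate every pair (each demand assigned to the nearer of the two):
  {Site D, Site C}: total = 1048
  {Site E, Site C}: total = 1138
  {Site A, Site C}: total = 1138
  {Site C, Site B}: total = 1138
  {Site D, Site B}: total = 1426
  {Site A, Site D}: total = 1434
  {Site E, Site D}: total = 1484
  {Site E, Site A}: total = 1841
  {Site E, Site B}: total = 1841
  {Site A, Site B}: total = 1843
Best pair: {Site D, Site C} with total 1048.

{Site D, Site C}, total 1048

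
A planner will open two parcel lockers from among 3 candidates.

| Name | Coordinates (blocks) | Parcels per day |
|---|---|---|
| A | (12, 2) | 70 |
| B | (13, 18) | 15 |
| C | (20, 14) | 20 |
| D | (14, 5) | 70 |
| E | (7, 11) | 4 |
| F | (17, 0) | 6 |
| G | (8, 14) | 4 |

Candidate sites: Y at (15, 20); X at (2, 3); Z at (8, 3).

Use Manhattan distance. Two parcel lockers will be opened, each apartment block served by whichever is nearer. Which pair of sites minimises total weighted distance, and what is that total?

Evaluate every pair (each demand assigned to the nearer of the two):
  {Y, Z}: total = 1342
  {X, Z}: total = 1822
  {Y, X}: total = 2242
Best pair: {Y, Z} with total 1342.

{Y, Z}, total 1342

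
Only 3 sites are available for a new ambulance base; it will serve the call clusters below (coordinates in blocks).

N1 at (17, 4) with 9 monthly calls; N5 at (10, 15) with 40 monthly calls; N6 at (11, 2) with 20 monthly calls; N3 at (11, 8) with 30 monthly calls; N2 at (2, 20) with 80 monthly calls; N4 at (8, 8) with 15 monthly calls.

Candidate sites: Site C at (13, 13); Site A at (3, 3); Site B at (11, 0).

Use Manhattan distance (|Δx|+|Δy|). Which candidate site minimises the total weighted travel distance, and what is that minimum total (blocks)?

Site C, total 2377 blocks

Total weighted distance at each candidate:
  Site C (13, 13): total = 2377
  Site A (3, 3): total = 3055
  Site B (11, 0): total = 3495
Minimum is at Site C with total 2377 blocks.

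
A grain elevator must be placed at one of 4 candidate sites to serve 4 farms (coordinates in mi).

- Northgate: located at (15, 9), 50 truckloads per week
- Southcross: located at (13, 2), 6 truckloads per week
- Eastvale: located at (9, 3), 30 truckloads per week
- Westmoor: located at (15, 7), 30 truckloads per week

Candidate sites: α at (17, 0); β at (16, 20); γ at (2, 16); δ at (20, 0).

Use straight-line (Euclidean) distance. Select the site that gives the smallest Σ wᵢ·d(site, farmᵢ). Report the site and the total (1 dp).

Total weighted distance at each candidate:
  α (17, 0): total = 962.5
  β (16, 20): total = 1604.5
  γ (2, 16): total = 1762.4
  δ (20, 0): total = 1158.6
Minimum is at α with total 962.5 mi.

α, total 962.5 mi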